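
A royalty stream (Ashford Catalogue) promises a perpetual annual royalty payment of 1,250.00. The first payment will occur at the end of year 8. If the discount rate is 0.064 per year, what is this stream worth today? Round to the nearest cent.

12651.40

Value at end of year 7: C / r = 1,250.00 / 0.064 = 19,531.2500
Discount to today: PV = 19,531.2500 / (1 + 0.064)^7 = 19,531.2500 / 1.543801 = 12,651.40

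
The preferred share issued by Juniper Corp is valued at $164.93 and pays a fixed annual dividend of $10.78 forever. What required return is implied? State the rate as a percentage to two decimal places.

6.54%

P = C/r ⇒ r = C/P = $10.78/$164.93 = 0.065361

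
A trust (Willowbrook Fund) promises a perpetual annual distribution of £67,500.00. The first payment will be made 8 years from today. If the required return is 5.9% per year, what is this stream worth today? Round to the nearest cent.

Value at end of year 7: C / r = £67,500.00 / 0.059 = £1,144,067.7966
Discount to today: PV = £1,144,067.7966 / (1 + 0.059)^7 = £1,144,067.7966 / 1.493729 = £765,914.06

£765914.06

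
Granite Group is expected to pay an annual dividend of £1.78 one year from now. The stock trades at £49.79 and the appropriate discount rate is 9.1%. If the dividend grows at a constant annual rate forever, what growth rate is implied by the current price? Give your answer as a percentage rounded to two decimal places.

P = D₁/(r−g) ⇒ g = r − D₁/P = 0.091 − £1.78/£49.79 = 0.055250

5.52%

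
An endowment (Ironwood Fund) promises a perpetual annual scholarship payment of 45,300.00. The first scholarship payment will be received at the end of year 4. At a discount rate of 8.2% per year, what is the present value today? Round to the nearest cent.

436116.55

Value at end of year 3: C / r = 45,300.00 / 0.082 = 552,439.0244
Discount to today: PV = 552,439.0244 / (1 + 0.082)^3 = 552,439.0244 / 1.266723 = 436,116.55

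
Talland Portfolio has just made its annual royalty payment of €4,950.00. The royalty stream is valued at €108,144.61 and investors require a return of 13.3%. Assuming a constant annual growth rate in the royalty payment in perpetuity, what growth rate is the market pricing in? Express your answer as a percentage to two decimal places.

P = D₀(1+g)/(r−g) ⇒ P(r−g) = D₀(1+g) ⇒ g(P+D₀) = P·r − D₀
g = (P·r − D₀)/(P + D₀) = (€108,144.61×0.133 − €4,950.00) / (€108,144.61 + €4,950.00) = 0.083410

8.34%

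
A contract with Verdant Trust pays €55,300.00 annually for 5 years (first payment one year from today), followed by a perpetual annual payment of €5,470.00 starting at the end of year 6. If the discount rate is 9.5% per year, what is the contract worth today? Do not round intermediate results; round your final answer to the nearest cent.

PV of 5-year annuity: €55,300.00 × [1 − (1+0.095)^−5] / 0.095 = 212335.89589
Perpetuity value at year 5: €5,470.00 / 0.095 = 57578.94737
PV of perpetuity: 57578.94737 / (1+0.095)^5 = 36575.74031
Total PV = 212335.89589 + 36575.74031 = 248911.63620

€248911.64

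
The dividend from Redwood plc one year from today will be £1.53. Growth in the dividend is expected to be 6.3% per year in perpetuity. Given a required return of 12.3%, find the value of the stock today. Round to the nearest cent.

Growing perpetuity: P = D₁ / (r − g) = £1.5300 / (0.123 − 0.063) = £25.50

£25.50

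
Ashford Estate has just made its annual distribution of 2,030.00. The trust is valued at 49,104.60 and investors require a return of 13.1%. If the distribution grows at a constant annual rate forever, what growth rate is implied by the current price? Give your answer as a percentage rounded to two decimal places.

8.61%

P = D₀(1+g)/(r−g) ⇒ P(r−g) = D₀(1+g) ⇒ g(P+D₀) = P·r − D₀
g = (P·r − D₀)/(P + D₀) = (49,104.60×0.131 − 2,030.00) / (49,104.60 + 2,030.00) = 0.086100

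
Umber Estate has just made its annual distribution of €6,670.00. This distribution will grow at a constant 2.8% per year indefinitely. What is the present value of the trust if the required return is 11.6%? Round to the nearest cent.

D₁ = D₀ × (1 + g) = €6,670.00 × 1.028 = €6,856.7600
Growing perpetuity: P = D₁ / (r − g) = €6,856.7600 / (0.116 − 0.028) = €77,917.73

€77917.73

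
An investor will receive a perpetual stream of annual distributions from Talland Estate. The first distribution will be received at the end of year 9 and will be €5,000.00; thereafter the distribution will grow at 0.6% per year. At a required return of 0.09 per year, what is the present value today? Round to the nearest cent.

€29872.99

Value at end of year 8: C₁ / (r − g) = €5,000.00 / (0.09 − 0.006) = €59,523.8095
Discount to today: PV = €59,523.8095 / (1 + 0.09)^8 = €59,523.8095 / 1.992563 = €29,872.99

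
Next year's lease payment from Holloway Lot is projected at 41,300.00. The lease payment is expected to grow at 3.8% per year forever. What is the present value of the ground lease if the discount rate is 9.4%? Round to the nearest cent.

Growing perpetuity: P = D₁ / (r − g) = 41,300.0000 / (0.094 − 0.038) = 737,500.00

737500.00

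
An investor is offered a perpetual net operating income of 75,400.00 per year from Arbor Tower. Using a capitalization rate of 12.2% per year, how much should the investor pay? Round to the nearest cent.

Level perpetuity: PV = C / r = 75,400.00 / 0.122 = 618,032.79

618032.79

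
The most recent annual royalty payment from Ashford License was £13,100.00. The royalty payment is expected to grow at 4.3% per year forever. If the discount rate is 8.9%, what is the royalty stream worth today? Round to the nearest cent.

D₁ = D₀ × (1 + g) = £13,100.00 × 1.043 = £13,663.3000
Growing perpetuity: P = D₁ / (r − g) = £13,663.3000 / (0.089 − 0.043) = £297,028.26

£297028.26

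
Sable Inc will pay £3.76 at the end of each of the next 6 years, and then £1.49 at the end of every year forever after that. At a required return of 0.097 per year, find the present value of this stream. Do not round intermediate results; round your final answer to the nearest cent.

PV of 6-year annuity: £3.76 × [1 − (1+0.097)^−6] / 0.097 = 16.52076
Perpetuity value at year 6: £1.49 / 0.097 = 15.36082
PV of perpetuity: 15.36082 / (1+0.097)^6 = 8.81403
Total PV = 16.52076 + 8.81403 = 25.33479

£25.33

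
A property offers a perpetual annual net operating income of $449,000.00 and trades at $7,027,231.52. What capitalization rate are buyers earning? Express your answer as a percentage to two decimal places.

P = C/r ⇒ r = C/P = $449,000.00/$7,027,231.52 = 0.063894

6.39%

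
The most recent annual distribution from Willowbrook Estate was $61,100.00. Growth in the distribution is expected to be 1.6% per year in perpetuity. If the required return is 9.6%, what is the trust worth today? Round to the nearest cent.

$775970.00

D₁ = D₀ × (1 + g) = $61,100.00 × 1.016 = $62,077.6000
Growing perpetuity: P = D₁ / (r − g) = $62,077.6000 / (0.096 − 0.016) = $775,970.00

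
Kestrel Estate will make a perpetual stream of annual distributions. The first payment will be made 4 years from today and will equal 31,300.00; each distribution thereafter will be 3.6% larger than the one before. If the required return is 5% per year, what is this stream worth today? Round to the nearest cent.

1931294.06

Value at end of year 3: C₁ / (r − g) = 31,300.00 / (0.05 − 0.036) = 2,235,714.2857
Discount to today: PV = 2,235,714.2857 / (1 + 0.05)^3 = 2,235,714.2857 / 1.157625 = 1,931,294.06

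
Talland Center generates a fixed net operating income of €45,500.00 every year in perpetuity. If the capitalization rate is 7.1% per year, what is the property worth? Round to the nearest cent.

€640845.07

Level perpetuity: PV = C / r = €45,500.00 / 0.071 = €640,845.07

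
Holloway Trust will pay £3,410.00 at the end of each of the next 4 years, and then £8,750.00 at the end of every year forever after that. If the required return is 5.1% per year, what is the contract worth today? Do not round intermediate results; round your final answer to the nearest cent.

PV of 4-year annuity: £3,410.00 × [1 − (1+0.051)^−4] / 0.051 = 12063.65608
Perpetuity value at year 4: £8,750.00 / 0.051 = 171568.62745
PV of perpetuity: 171568.62745 / (1+0.051)^4 = 140613.49820
Total PV = 12063.65608 + 140613.49820 = 152677.15429

£152677.15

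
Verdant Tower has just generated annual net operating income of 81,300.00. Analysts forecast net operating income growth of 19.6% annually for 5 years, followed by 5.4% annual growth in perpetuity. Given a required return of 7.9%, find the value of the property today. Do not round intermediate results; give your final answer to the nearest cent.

D_1 = 97234.80000
D_2 = 116292.82080
D_3 = 139086.21368
D_4 = 166347.11156
D_5 = 198951.14542
Terminal value at year 5: TV = D_5×(1+g_2)/(r−g_2) = 209694.50728/0.025 = 8387780.29102
P_0 = D_1/(1+r)^1 + D_2/(1+r)^2 + D_3/(1+r)^3 + D_4/(1+r)^4 + D_5/(1+r)^5 + TV/(1+r)^5
    = 90115.66265 + 99887.24053 + 110718.38709 + 122723.99533 + 136031.41651 + 5735084.52010 = 6294561.22222

6294561.22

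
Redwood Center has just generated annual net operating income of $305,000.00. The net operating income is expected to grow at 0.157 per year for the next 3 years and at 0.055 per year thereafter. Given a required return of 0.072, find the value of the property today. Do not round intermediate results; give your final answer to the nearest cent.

$24864754.35

D_1 = 352885.00000
D_2 = 408287.94500
D_3 = 472389.15236
Terminal value at year 3: TV = D_3×(1+g_2)/(r−g_2) = 498370.55575/0.017 = 29315915.04383
P_0 = D_1/(1+r)^1 + D_2/(1+r)^2 + D_3/(1+r)^3 + TV/(1+r)^3
    = 329183.76866 + 355285.09360 + 383456.01986 + 23796829.46788 = 24864754.34999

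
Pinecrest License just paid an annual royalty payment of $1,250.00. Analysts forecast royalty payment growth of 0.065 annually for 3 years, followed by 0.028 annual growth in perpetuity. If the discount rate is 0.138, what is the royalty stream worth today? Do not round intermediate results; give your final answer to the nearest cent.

D_1 = 1331.25000
D_2 = 1417.78125
D_3 = 1509.93703
Terminal value at year 3: TV = D_3×(1+g_2)/(r−g_2) = 1552.21527/0.11 = 14111.04789
P_0 = D_1/(1+r)^1 + D_2/(1+r)^2 + D_3/(1+r)^3 + TV/(1+r)^3
    = 1169.81547 + 1094.77458 + 1024.54739 + 9574.86104 = 12863.99847

$12864.00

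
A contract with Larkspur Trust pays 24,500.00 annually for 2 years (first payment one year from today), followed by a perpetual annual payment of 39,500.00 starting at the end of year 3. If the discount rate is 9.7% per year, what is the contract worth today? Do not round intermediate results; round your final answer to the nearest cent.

381078.25

PV of 2-year annuity: 24,500.00 × [1 − (1+0.097)^−2] / 0.097 = 42692.46781
Perpetuity value at year 2: 39,500.00 / 0.097 = 407216.49485
PV of perpetuity: 407216.49485 / (1+0.097)^2 = 338385.78143
Total PV = 42692.46781 + 338385.78143 = 381078.24924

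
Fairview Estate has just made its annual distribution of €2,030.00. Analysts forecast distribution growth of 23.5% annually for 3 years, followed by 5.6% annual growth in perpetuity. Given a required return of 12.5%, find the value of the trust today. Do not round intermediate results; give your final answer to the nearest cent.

D_1 = 2507.05000
D_2 = 3096.20675
D_3 = 3823.81534
Terminal value at year 3: TV = D_3×(1+g_2)/(r−g_2) = 4037.94900/0.069 = 58520.99993
P_0 = D_1/(1+r)^1 + D_2/(1+r)^2 + D_3/(1+r)^3 + TV/(1+r)^3
    = 2228.48889 + 2446.38558 + 2685.58773 + 41101.16867 = 48461.63087

€48461.63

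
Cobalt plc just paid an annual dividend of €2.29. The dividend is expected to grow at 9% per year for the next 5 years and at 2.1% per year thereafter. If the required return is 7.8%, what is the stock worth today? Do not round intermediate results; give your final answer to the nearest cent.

D_1 = 2.49610
D_2 = 2.72075
D_3 = 2.96562
D_4 = 3.23252
D_5 = 3.52345
Terminal value at year 5: TV = D_5×(1+g_2)/(r−g_2) = 3.59744/0.057 = 63.11300
P_0 = D_1/(1+r)^1 + D_2/(1+r)^2 + D_3/(1+r)^3 + D_4/(1+r)^4 + D_5/(1+r)^5 + TV/(1+r)^5
    = 2.31549 + 2.34127 + 2.36733 + 2.39368 + 2.42033 + 43.35359 = 55.19169

€55.19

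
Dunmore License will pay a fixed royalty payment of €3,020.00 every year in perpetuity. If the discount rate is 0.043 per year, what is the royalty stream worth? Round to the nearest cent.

€70232.56

Level perpetuity: PV = C / r = €3,020.00 / 0.043 = €70,232.56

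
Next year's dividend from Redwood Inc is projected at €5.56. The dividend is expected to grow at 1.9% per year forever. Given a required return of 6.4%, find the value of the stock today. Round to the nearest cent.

€123.56

Growing perpetuity: P = D₁ / (r − g) = €5.5600 / (0.064 − 0.019) = €123.56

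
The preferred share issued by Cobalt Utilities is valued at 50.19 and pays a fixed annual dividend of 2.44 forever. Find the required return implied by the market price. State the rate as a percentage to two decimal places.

P = C/r ⇒ r = C/P = 2.44/50.19 = 0.048615

4.86%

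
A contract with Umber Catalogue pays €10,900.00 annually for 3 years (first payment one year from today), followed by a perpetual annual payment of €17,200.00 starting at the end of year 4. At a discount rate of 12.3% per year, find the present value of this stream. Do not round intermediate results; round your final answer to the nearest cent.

€124783.53

PV of 3-year annuity: €10,900.00 × [1 − (1+0.123)^−3] / 0.123 = 26045.58634
Perpetuity value at year 3: €17,200.00 / 0.123 = 139837.39837
PV of perpetuity: 139837.39837 / (1+0.123)^3 = 98737.94103
Total PV = 26045.58634 + 98737.94103 = 124783.52737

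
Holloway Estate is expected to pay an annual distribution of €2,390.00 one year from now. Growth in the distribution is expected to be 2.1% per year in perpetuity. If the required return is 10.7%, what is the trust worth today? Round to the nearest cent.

€27790.70

Growing perpetuity: P = D₁ / (r − g) = €2,390.0000 / (0.107 − 0.021) = €27,790.70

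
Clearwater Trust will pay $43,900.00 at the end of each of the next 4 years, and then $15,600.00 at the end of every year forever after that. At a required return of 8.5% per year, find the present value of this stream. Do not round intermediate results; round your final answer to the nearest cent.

PV of 4-year annuity: $43,900.00 × [1 − (1+0.085)^−4] / 0.085 = 143798.69318
Perpetuity value at year 4: $15,600.00 / 0.085 = 183529.41176
PV of perpetuity: 183529.41176 / (1+0.085)^4 = 132430.10394
Total PV = 143798.69318 + 132430.10394 = 276228.79712

$276228.80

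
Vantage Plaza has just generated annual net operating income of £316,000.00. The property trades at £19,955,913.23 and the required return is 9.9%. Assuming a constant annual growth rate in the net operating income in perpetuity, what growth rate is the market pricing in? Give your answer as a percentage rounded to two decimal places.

8.19%

P = D₀(1+g)/(r−g) ⇒ P(r−g) = D₀(1+g) ⇒ g(P+D₀) = P·r − D₀
g = (P·r − D₀)/(P + D₀) = (£19,955,913.23×0.099 − £316,000.00) / (£19,955,913.23 + £316,000.00) = 0.081869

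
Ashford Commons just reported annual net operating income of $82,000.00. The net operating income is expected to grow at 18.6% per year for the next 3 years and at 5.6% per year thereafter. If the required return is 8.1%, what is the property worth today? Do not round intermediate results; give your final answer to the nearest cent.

$4871154.57

D_1 = 97252.00000
D_2 = 115340.87200
D_3 = 136794.27419
Terminal value at year 3: TV = D_3×(1+g_2)/(r−g_2) = 144454.75355/0.025 = 5778190.14187
P_0 = D_1/(1+r)^1 + D_2/(1+r)^2 + D_3/(1+r)^3 + TV/(1+r)^3
    = 89964.84736 + 98703.33855 + 108290.61935 + 4574195.76149 = 4871154.56675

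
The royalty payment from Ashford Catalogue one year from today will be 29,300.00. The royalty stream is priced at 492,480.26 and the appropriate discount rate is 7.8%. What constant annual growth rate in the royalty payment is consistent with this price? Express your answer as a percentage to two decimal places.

P = D₁/(r−g) ⇒ g = r − D₁/P = 0.078 − 29,300.00/492,480.26 = 0.018505

1.85%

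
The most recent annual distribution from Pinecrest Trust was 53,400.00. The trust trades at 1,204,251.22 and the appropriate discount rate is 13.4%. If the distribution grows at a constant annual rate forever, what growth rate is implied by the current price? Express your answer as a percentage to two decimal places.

P = D₀(1+g)/(r−g) ⇒ P(r−g) = D₀(1+g) ⇒ g(P+D₀) = P·r − D₀
g = (P·r − D₀)/(P + D₀) = (1,204,251.22×0.134 − 53,400.00) / (1,204,251.22 + 53,400.00) = 0.085850

8.59%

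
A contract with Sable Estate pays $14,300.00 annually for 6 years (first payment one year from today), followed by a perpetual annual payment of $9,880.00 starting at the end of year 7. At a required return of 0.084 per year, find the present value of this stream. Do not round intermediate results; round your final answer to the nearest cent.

PV of 6-year annuity: $14,300.00 × [1 − (1+0.084)^−6] / 0.084 = 65312.59264
Perpetuity value at year 6: $9,880.00 / 0.084 = 117619.04762
PV of perpetuity: 117619.04762 / (1+0.084)^6 = 72493.98361
Total PV = 65312.59264 + 72493.98361 = 137806.57625

$137806.58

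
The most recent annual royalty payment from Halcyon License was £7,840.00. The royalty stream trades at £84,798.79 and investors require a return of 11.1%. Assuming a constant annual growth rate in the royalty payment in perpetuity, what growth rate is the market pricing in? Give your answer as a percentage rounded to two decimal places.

P = D₀(1+g)/(r−g) ⇒ P(r−g) = D₀(1+g) ⇒ g(P+D₀) = P·r − D₀
g = (P·r − D₀)/(P + D₀) = (£84,798.79×0.111 − £7,840.00) / (£84,798.79 + £7,840.00) = 0.016976

1.70%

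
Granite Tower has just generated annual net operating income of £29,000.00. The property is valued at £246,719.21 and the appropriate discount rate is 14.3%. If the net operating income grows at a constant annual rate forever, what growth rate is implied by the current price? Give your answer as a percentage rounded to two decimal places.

2.28%

P = D₀(1+g)/(r−g) ⇒ P(r−g) = D₀(1+g) ⇒ g(P+D₀) = P·r − D₀
g = (P·r − D₀)/(P + D₀) = (£246,719.21×0.143 − £29,000.00) / (£246,719.21 + £29,000.00) = 0.022780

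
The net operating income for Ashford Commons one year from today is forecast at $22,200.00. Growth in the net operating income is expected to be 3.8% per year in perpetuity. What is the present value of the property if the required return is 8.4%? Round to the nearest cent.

Growing perpetuity: P = D₁ / (r − g) = $22,200.0000 / (0.084 − 0.038) = $482,608.70

$482608.70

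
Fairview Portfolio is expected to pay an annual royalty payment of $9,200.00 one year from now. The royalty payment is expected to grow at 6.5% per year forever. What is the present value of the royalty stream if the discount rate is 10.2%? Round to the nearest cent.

$248648.65

Growing perpetuity: P = D₁ / (r − g) = $9,200.0000 / (0.102 − 0.065) = $248,648.65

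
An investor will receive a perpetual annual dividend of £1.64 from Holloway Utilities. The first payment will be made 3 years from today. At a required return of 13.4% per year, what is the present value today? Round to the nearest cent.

Value at end of year 2: C / r = £1.64 / 0.134 = £12.2388
Discount to today: PV = £12.2388 / (1 + 0.134)^2 = £12.2388 / 1.285956 = £9.52

£9.52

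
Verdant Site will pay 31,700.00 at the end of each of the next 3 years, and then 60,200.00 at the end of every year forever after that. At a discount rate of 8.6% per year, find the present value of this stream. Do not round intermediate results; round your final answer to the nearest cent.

PV of 3-year annuity: 31,700.00 × [1 − (1+0.086)^−3] / 0.086 = 80817.54298
Perpetuity value at year 3: 60,200.00 / 0.086 = 700000.00000
PV of perpetuity: 700000.00000 / (1+0.086)^3 = 546523.15181
Total PV = 80817.54298 + 546523.15181 = 627340.69479

627340.69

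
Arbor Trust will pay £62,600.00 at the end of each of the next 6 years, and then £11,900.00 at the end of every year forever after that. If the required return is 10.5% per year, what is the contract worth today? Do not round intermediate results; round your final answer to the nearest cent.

PV of 6-year annuity: £62,600.00 × [1 − (1+0.105)^−6] / 0.105 = 268690.42967
Perpetuity value at year 6: £11,900.00 / 0.105 = 113333.33333
PV of perpetuity: 113333.33333 / (1+0.105)^6 = 62256.39862
Total PV = 268690.42967 + 62256.39862 = 330946.82829

£330946.83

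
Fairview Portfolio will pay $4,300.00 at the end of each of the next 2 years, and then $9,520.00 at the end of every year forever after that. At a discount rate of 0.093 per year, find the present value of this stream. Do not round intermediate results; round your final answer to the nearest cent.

PV of 2-year annuity: $4,300.00 × [1 − (1+0.093)^−2] / 0.093 = 7533.50984
Perpetuity value at year 2: $9,520.00 / 0.093 = 102365.59140
PV of perpetuity: 102365.59140 / (1+0.093)^2 = 85686.75100
Total PV = 7533.50984 + 85686.75100 = 93220.26084

$93220.26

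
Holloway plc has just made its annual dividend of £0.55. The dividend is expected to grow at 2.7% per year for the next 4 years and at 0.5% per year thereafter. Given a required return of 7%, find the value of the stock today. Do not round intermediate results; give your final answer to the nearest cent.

£9.20

D_1 = 0.56485
D_2 = 0.58010
D_3 = 0.59576
D_4 = 0.61185
Terminal value at year 4: TV = D_4×(1+g_2)/(r−g_2) = 0.61491/0.065 = 9.46013
P_0 = D_1/(1+r)^1 + D_2/(1+r)^2 + D_3/(1+r)^3 + D_4/(1+r)^4 + TV/(1+r)^4
    = 0.52790 + 0.50668 + 0.48632 + 0.46678 + 7.21709 = 9.20477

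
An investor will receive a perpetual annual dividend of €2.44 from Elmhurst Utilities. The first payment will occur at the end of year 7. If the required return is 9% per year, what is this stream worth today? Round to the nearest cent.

€16.17

Value at end of year 6: C / r = €2.44 / 0.09 = €27.1111
Discount to today: PV = €27.1111 / (1 + 0.09)^6 = €27.1111 / 1.677100 = €16.17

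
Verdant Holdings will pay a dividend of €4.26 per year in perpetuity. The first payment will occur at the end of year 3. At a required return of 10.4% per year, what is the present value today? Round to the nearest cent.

€33.61

Value at end of year 2: C / r = €4.26 / 0.104 = €40.9615
Discount to today: PV = €40.9615 / (1 + 0.104)^2 = €40.9615 / 1.218816 = €33.61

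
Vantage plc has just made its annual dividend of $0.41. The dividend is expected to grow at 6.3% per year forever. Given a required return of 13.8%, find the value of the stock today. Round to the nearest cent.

$5.81

D₁ = D₀ × (1 + g) = $0.41 × 1.063 = $0.4358
Growing perpetuity: P = D₁ / (r − g) = $0.4358 / (0.138 − 0.063) = $5.81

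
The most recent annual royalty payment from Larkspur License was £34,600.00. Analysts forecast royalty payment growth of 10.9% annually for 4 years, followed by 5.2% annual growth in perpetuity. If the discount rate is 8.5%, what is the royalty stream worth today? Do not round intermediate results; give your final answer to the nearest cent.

£1350109.98

D_1 = 38371.40000
D_2 = 42553.88260
D_3 = 47192.25580
D_4 = 52336.21169
Terminal value at year 4: TV = D_4×(1+g_2)/(r−g_2) = 55057.69469/0.033 = 1668414.99072
P_0 = D_1/(1+r)^1 + D_2/(1+r)^2 + D_3/(1+r)^3 + D_4/(1+r)^4 + TV/(1+r)^4
    = 35365.34562 + 36147.62055 + 36947.19925 + 37764.46449 + 1203885.35279 = 1350109.98270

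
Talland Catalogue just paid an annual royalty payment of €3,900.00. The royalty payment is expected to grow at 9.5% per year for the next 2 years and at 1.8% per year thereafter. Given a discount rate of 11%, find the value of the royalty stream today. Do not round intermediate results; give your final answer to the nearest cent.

D_1 = 4270.50000
D_2 = 4676.19750
Terminal value at year 2: TV = D_2×(1+g_2)/(r−g_2) = 4760.36906/0.092 = 51743.14190
P_0 = D_1/(1+r)^1 + D_2/(1+r)^2 + TV/(1+r)^2
    = 3847.29730 + 3795.30679 + 41995.89473 = 49638.49882

€49638.50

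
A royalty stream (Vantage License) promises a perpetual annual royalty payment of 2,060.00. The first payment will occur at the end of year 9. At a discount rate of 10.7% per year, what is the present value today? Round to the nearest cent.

Value at end of year 8: C / r = 2,060.00 / 0.107 = 19,252.3364
Discount to today: PV = 19,252.3364 / (1 + 0.107)^8 = 19,252.3364 / 2.255179 = 8,536.94

8536.94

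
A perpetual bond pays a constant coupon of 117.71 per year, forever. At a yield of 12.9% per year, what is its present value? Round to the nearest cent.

Level perpetuity: PV = C / r = 117.71 / 0.129 = 912.48

912.48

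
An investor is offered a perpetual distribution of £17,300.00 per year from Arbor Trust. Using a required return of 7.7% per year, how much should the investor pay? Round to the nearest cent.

£224675.32

Level perpetuity: PV = C / r = £17,300.00 / 0.077 = £224,675.32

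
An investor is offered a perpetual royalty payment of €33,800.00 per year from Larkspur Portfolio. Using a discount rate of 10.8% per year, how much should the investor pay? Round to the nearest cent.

€312962.96

Level perpetuity: PV = C / r = €33,800.00 / 0.108 = €312,962.96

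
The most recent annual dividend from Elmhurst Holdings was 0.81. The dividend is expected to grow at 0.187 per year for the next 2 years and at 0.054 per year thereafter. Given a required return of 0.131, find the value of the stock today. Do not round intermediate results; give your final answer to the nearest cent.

13.95

D_1 = 0.96147
D_2 = 1.14126
Terminal value at year 2: TV = D_2×(1+g_2)/(r−g_2) = 1.20289/0.077 = 15.62199
P_0 = D_1/(1+r)^1 + D_2/(1+r)^2 + TV/(1+r)^2
    = 0.85011 + 0.89220 + 12.21268 = 13.95499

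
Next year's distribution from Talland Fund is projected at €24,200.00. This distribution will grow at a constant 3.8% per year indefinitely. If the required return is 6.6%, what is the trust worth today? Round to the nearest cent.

€864285.71

Growing perpetuity: P = D₁ / (r − g) = €24,200.0000 / (0.066 − 0.038) = €864,285.71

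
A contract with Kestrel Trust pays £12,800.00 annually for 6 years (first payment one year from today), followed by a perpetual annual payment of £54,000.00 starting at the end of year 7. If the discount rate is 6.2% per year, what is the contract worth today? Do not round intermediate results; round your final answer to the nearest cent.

£669640.81

PV of 6-year annuity: £12,800.00 × [1 − (1+0.062)^−6] / 0.062 = 62548.17163
Perpetuity value at year 6: £54,000.00 / 0.062 = 870967.74194
PV of perpetuity: 870967.74194 / (1+0.062)^6 = 607092.64287
Total PV = 62548.17163 + 607092.64287 = 669640.81450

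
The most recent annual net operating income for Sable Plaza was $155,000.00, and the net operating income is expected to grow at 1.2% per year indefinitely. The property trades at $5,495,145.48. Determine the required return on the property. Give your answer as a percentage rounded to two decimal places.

4.05%

D₁ = $155,000.00 × 1.012 = $156,860.0000
P = D₁/(r − g) ⇒ r = D₁/P + g = $156,860.0000/$5,495,145.48 + 0.012 = 0.028545 + 0.012 = 0.040545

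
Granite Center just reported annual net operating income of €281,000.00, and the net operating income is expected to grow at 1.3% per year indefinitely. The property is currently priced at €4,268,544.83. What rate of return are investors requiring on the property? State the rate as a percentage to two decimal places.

D₁ = €281,000.00 × 1.013 = €284,653.0000
P = D₁/(r − g) ⇒ r = D₁/P + g = €284,653.0000/€4,268,544.83 + 0.013 = 0.066686 + 0.013 = 0.079686

7.97%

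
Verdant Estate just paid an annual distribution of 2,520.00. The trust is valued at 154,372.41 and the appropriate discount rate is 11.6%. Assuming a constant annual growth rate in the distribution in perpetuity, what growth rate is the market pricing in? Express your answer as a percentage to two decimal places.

P = D₀(1+g)/(r−g) ⇒ P(r−g) = D₀(1+g) ⇒ g(P+D₀) = P·r − D₀
g = (P·r − D₀)/(P + D₀) = (154,372.41×0.116 − 2,520.00) / (154,372.41 + 2,520.00) = 0.098075

9.81%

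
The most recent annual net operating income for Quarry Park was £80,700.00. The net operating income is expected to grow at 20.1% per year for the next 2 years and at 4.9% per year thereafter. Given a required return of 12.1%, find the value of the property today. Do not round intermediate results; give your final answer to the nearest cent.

D_1 = 96920.70000
D_2 = 116401.76070
Terminal value at year 2: TV = D_2×(1+g_2)/(r−g_2) = 122105.44697/0.072 = 1695908.98575
P_0 = D_1/(1+r)^1 + D_2/(1+r)^2 + TV/(1+r)^2
    = 86459.14362 + 92629.28768 + 1349557.26079 = 1528645.69209

£1528645.69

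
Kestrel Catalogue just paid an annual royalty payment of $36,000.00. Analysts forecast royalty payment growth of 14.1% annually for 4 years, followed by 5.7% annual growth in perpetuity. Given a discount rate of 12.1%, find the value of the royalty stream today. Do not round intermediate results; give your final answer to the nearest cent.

D_1 = 41076.00000
D_2 = 46867.71600
D_3 = 53476.06396
D_4 = 61016.18897
Terminal value at year 4: TV = D_4×(1+g_2)/(r−g_2) = 64494.11175/0.064 = 1007720.49602
P_0 = D_1/(1+r)^1 + D_2/(1+r)^2 + D_3/(1+r)^3 + D_4/(1+r)^4 + TV/(1+r)^4
    = 36642.28368 + 37296.02647 + 37961.43283 + 38638.71085 + 638142.45883 = 788680.91266

$788680.91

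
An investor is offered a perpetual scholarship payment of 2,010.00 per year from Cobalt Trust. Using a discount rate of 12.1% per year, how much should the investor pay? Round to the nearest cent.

Level perpetuity: PV = C / r = 2,010.00 / 0.121 = 16,611.57

16611.57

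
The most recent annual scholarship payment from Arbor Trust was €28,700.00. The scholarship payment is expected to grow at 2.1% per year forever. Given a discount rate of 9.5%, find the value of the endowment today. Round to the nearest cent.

D₁ = D₀ × (1 + g) = €28,700.00 × 1.021 = €29,302.7000
Growing perpetuity: P = D₁ / (r − g) = €29,302.7000 / (0.095 − 0.021) = €395,982.43

€395982.43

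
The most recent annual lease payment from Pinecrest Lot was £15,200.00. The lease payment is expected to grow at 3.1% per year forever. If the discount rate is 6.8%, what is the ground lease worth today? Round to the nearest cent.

D₁ = D₀ × (1 + g) = £15,200.00 × 1.031 = £15,671.2000
Growing perpetuity: P = D₁ / (r − g) = £15,671.2000 / (0.068 − 0.031) = £423,545.95

£423545.95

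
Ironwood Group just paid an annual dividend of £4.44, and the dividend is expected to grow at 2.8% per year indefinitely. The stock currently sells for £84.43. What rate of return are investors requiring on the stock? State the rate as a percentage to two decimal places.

D₁ = £4.44 × 1.028 = £4.5643
P = D₁/(r − g) ⇒ r = D₁/P + g = £4.5643/£84.43 + 0.028 = 0.054060 + 0.028 = 0.082060

8.21%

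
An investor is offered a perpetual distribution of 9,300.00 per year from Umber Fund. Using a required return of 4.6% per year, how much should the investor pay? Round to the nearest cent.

Level perpetuity: PV = C / r = 9,300.00 / 0.046 = 202,173.91

202173.91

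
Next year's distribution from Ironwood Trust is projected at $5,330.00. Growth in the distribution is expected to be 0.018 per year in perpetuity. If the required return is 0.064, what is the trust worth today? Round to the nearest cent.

Growing perpetuity: P = D₁ / (r − g) = $5,330.0000 / (0.064 − 0.018) = $115,869.57

$115869.57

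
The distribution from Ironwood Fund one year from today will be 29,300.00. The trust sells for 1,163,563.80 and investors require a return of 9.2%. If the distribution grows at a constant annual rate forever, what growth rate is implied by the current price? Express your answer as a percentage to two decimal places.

P = D₁/(r−g) ⇒ g = r − D₁/P = 0.092 − 29,300.00/1,163,563.80 = 0.066819

6.68%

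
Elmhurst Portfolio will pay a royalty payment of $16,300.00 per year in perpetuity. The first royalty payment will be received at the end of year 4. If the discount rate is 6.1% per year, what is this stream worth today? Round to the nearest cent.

$223723.51

Value at end of year 3: C / r = $16,300.00 / 0.061 = $267,213.1148
Discount to today: PV = $267,213.1148 / (1 + 0.061)^3 = $267,213.1148 / 1.194390 = $223,723.51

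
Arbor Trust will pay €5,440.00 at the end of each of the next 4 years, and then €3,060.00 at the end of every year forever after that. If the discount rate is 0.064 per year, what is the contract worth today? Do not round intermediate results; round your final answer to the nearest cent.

€55984.47

PV of 4-year annuity: €5,440.00 × [1 − (1+0.064)^−4] / 0.064 = 18678.79416
Perpetuity value at year 4: €3,060.00 / 0.064 = 47812.50000
PV of perpetuity: 47812.50000 / (1+0.064)^4 = 37305.67829
Total PV = 18678.79416 + 37305.67829 = 55984.47244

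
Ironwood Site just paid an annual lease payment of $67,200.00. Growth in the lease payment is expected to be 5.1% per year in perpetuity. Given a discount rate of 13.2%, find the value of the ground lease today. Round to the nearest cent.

D₁ = D₀ × (1 + g) = $67,200.00 × 1.051 = $70,627.2000
Growing perpetuity: P = D₁ / (r − g) = $70,627.2000 / (0.132 − 0.051) = $871,940.74

$871940.74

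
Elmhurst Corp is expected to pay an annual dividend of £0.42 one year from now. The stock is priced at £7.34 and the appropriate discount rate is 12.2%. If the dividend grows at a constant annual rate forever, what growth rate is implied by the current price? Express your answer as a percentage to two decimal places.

P = D₁/(r−g) ⇒ g = r − D₁/P = 0.122 − £0.42/£7.34 = 0.064779

6.48%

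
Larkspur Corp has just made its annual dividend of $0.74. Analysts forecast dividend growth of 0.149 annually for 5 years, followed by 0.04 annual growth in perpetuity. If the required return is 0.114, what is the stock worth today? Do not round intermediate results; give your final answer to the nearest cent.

$16.20

D_1 = 0.85026
D_2 = 0.97695
D_3 = 1.12251
D_4 = 1.28977
D_5 = 1.48194
Terminal value at year 5: TV = D_5×(1+g_2)/(r−g_2) = 1.54122/0.074 = 20.82732
P_0 = D_1/(1+r)^1 + D_2/(1+r)^2 + D_3/(1+r)^3 + D_4/(1+r)^4 + D_5/(1+r)^5 + TV/(1+r)^5
    = 0.76325 + 0.78723 + 0.81196 + 0.83747 + 0.86379 + 12.13969 = 16.20339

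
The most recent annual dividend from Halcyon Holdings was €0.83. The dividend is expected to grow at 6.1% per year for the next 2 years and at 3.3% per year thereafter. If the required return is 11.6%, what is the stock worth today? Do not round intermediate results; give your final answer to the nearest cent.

D_1 = 0.88063
D_2 = 0.93435
Terminal value at year 2: TV = D_2×(1+g_2)/(r−g_2) = 0.96518/0.083 = 11.62870
P_0 = D_1/(1+r)^1 + D_2/(1+r)^2 + TV/(1+r)^2
    = 0.78909 + 0.75021 + 9.33690 = 10.87620

€10.88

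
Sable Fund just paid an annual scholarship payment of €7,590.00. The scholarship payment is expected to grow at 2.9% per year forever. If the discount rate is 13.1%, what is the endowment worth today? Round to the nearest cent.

D₁ = D₀ × (1 + g) = €7,590.00 × 1.029 = €7,810.1100
Growing perpetuity: P = D₁ / (r − g) = €7,810.1100 / (0.131 − 0.029) = €76,569.71

€76569.71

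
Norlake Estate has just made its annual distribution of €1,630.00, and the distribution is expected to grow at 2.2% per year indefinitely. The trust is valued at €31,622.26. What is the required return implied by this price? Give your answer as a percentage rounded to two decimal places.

D₁ = €1,630.00 × 1.022 = €1,665.8600
P = D₁/(r − g) ⇒ r = D₁/P + g = €1,665.8600/€31,622.26 + 0.022 = 0.052680 + 0.022 = 0.074680

7.47%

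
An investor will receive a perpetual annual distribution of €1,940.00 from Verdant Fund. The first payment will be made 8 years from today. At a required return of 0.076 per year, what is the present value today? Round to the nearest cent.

Value at end of year 7: C / r = €1,940.00 / 0.076 = €25,526.3158
Discount to today: PV = €25,526.3158 / (1 + 0.076)^7 = €25,526.3158 / 1.669882 = €15,286.30

€15286.30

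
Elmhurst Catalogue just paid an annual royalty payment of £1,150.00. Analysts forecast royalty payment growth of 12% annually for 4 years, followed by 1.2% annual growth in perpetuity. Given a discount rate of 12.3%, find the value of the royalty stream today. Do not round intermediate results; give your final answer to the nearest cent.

D_1 = 1288.00000
D_2 = 1442.56000
D_3 = 1615.66720
D_4 = 1809.54726
Terminal value at year 4: TV = D_4×(1+g_2)/(r−g_2) = 1831.26183/0.111 = 16497.85433
P_0 = D_1/(1+r)^1 + D_2/(1+r)^2 + D_3/(1+r)^3 + D_4/(1+r)^4 + TV/(1+r)^4
    = 1146.92787 + 1143.86395 + 1140.80821 + 1137.76064 + 10373.09702 = 14942.45769

£14942.46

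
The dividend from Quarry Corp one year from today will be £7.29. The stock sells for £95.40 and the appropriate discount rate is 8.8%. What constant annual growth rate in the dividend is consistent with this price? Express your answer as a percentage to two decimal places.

P = D₁/(r−g) ⇒ g = r − D₁/P = 0.088 − £7.29/£95.40 = 0.011585

1.16%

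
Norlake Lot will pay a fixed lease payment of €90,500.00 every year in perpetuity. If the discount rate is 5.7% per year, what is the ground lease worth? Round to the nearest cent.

Level perpetuity: PV = C / r = €90,500.00 / 0.057 = €1,587,719.30

€1587719.30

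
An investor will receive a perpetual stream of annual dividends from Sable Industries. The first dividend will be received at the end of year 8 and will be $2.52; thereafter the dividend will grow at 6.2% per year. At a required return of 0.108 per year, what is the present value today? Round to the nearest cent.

$26.72

Value at end of year 7: C₁ / (r − g) = $2.52 / (0.108 − 0.062) = $54.7826
Discount to today: PV = $54.7826 / (1 + 0.108)^7 = $54.7826 / 2.050115 = $26.72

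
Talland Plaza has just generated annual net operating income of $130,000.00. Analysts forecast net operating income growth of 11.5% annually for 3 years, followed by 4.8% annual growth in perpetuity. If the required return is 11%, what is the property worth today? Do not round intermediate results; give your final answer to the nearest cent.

D_1 = 144950.00000
D_2 = 161619.25000
D_3 = 180205.46375
Terminal value at year 3: TV = D_3×(1+g_2)/(r−g_2) = 188855.32601/0.062 = 3046053.64532
P_0 = D_1/(1+r)^1 + D_2/(1+r)^2 + D_3/(1+r)^3 + TV/(1+r)^3
    = 130585.58559 + 131173.80894 + 131764.68196 + 2227248.17244 = 2620772.24893

$2620772.25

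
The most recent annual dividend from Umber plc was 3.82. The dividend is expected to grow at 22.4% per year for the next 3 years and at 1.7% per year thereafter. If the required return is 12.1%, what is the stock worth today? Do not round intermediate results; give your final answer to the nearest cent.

62.33

D_1 = 4.67568
D_2 = 5.72303
D_3 = 7.00499
Terminal value at year 3: TV = D_3×(1+g_2)/(r−g_2) = 7.12408/0.104 = 68.50073
P_0 = D_1/(1+r)^1 + D_2/(1+r)^2 + D_3/(1+r)^3 + TV/(1+r)^3
    = 4.17099 + 4.55423 + 4.97268 + 48.62710 = 62.32501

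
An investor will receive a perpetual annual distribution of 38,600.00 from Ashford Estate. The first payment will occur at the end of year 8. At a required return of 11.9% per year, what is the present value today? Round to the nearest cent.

Value at end of year 7: C / r = 38,600.00 / 0.119 = 324,369.7479
Discount to today: PV = 324,369.7479 / (1 + 0.119)^7 = 324,369.7479 / 2.196902 = 147,648.74

147648.74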